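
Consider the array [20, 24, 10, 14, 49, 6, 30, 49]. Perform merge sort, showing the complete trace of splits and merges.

Merge sort trace:

Split: [20, 24, 10, 14, 49, 6, 30, 49] -> [20, 24, 10, 14] and [49, 6, 30, 49]
  Split: [20, 24, 10, 14] -> [20, 24] and [10, 14]
    Split: [20, 24] -> [20] and [24]
    Merge: [20] + [24] -> [20, 24]
    Split: [10, 14] -> [10] and [14]
    Merge: [10] + [14] -> [10, 14]
  Merge: [20, 24] + [10, 14] -> [10, 14, 20, 24]
  Split: [49, 6, 30, 49] -> [49, 6] and [30, 49]
    Split: [49, 6] -> [49] and [6]
    Merge: [49] + [6] -> [6, 49]
    Split: [30, 49] -> [30] and [49]
    Merge: [30] + [49] -> [30, 49]
  Merge: [6, 49] + [30, 49] -> [6, 30, 49, 49]
Merge: [10, 14, 20, 24] + [6, 30, 49, 49] -> [6, 10, 14, 20, 24, 30, 49, 49]

Final sorted array: [6, 10, 14, 20, 24, 30, 49, 49]

The merge sort proceeds by recursively splitting the array and merging sorted halves.
After all merges, the sorted array is [6, 10, 14, 20, 24, 30, 49, 49].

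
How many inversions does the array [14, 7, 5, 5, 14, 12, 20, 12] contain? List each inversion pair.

Finding inversions in [14, 7, 5, 5, 14, 12, 20, 12]:

(0, 1): arr[0]=14 > arr[1]=7
(0, 2): arr[0]=14 > arr[2]=5
(0, 3): arr[0]=14 > arr[3]=5
(0, 5): arr[0]=14 > arr[5]=12
(0, 7): arr[0]=14 > arr[7]=12
(1, 2): arr[1]=7 > arr[2]=5
(1, 3): arr[1]=7 > arr[3]=5
(4, 5): arr[4]=14 > arr[5]=12
(4, 7): arr[4]=14 > arr[7]=12
(6, 7): arr[6]=20 > arr[7]=12

Total inversions: 10

The array has 10 inversion(s): (0,1), (0,2), (0,3), (0,5), (0,7), (1,2), (1,3), (4,5), (4,7), (6,7). Each pair (i,j) satisfies i < j and arr[i] > arr[j].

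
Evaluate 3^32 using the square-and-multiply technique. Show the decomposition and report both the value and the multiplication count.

Computing 3^32 by squaring (build up from 3^1; each line after the first costs one multiplication):

3^1 = 3
3^2 = (3^1)^2 = 3^2 = 9
3^4 = (3^2)^2 = 9^2 = 81
3^8 = (3^4)^2 = 81^2 = 6561
3^16 = (3^8)^2 = 6561^2 = 43046721
3^32 = (3^16)^2 = 43046721^2 = 1853020188851841

Result: 1853020188851841
Multiplications needed: 5 (5 lines after 3^1)

3^32 = 1853020188851841. Using exponentiation by squaring, this requires 5 multiplications. The key idea: if the exponent is even, square the half-power; if odd, multiply by the base once.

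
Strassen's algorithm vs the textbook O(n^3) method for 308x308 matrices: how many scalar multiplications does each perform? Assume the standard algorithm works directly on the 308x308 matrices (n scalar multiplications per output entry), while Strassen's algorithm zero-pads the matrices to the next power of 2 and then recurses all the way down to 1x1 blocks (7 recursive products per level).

Matrix multiplication for 308x308 matrices:

Strassen's algorithm requires power-of-2 dimensions. Pad 308x308 to 512x512 (next power of 2).

Standard algorithm: 308^3 = 29218112 multiplications
Strassen's algorithm: 7^(log2(512)) = 7^9 = 40353607 multiplications
Difference: 29218112 - 40353607 = -11135495 (Strassen uses MORE here due to padding overhead — for small or just-over-power-of-2 n, padding can outweigh the per-level savings)

Standard: 29218112 multiplications (308^3). Strassen: 40353607 multiplications (7^9, after padding to 512x512). Strassen reduces 8 recursive multiplications to 7 at each level.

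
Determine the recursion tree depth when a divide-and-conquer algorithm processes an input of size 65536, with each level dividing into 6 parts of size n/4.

For divide and conquer with division factor 4:

Problem sizes at each level:
Level 0: 65536
Level 1: 16384
Level 2: 4096
Level 3: 1024
Level 4: 256
Level 5: 64
Level 6: 16
Level 7: 4
Level 8: 1

The root is level 0 and the size-1 base case is level 8 (the tree spans levels 0 through 8, i.e. 9 levels counting the root), so the depth is the number of divisions: log_4(65536) = 8

The recursion tree depth is log_4(65536) = 8. At each level, the problem size is divided by 4, so it takes 8 divisions to reduce to a base case of size 1. The algorithm makes 6 recursive calls at each level.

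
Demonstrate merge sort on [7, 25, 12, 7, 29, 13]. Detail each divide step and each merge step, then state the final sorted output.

Merge sort trace:

Split: [7, 25, 12, 7, 29, 13] -> [7, 25, 12] and [7, 29, 13]
  Split: [7, 25, 12] -> [7] and [25, 12]
    Split: [25, 12] -> [25] and [12]
    Merge: [25] + [12] -> [12, 25]
  Merge: [7] + [12, 25] -> [7, 12, 25]
  Split: [7, 29, 13] -> [7] and [29, 13]
    Split: [29, 13] -> [29] and [13]
    Merge: [29] + [13] -> [13, 29]
  Merge: [7] + [13, 29] -> [7, 13, 29]
Merge: [7, 12, 25] + [7, 13, 29] -> [7, 7, 12, 13, 25, 29]

Final sorted array: [7, 7, 12, 13, 25, 29]

The merge sort proceeds by recursively splitting the array and merging sorted halves.
After all merges, the sorted array is [7, 7, 12, 13, 25, 29].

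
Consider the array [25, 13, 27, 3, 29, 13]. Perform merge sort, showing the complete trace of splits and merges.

Merge sort trace:

Split: [25, 13, 27, 3, 29, 13] -> [25, 13, 27] and [3, 29, 13]
  Split: [25, 13, 27] -> [25] and [13, 27]
    Split: [13, 27] -> [13] and [27]
    Merge: [13] + [27] -> [13, 27]
  Merge: [25] + [13, 27] -> [13, 25, 27]
  Split: [3, 29, 13] -> [3] and [29, 13]
    Split: [29, 13] -> [29] and [13]
    Merge: [29] + [13] -> [13, 29]
  Merge: [3] + [13, 29] -> [3, 13, 29]
Merge: [13, 25, 27] + [3, 13, 29] -> [3, 13, 13, 25, 27, 29]

Final sorted array: [3, 13, 13, 25, 27, 29]

The merge sort proceeds by recursively splitting the array and merging sorted halves.
After all merges, the sorted array is [3, 13, 13, 25, 27, 29].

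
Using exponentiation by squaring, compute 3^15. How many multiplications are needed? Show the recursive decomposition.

Computing 3^15 by squaring (build up from 3^1; each line after the first costs one multiplication):

3^1 = 3
3^2 = (3^1)^2 = 3^2 = 9
3^3 = 3 * 3^2 = 3 * 9 = 27
3^6 = (3^3)^2 = 27^2 = 729
3^7 = 3 * 3^6 = 3 * 729 = 2187
3^14 = (3^7)^2 = 2187^2 = 4782969
3^15 = 3 * 3^14 = 3 * 4782969 = 14348907

Result: 14348907
Multiplications needed: 6 (6 lines after 3^1)

3^15 = 14348907. Using exponentiation by squaring, this requires 6 multiplications. The key idea: if the exponent is even, square the half-power; if odd, multiply by the base once.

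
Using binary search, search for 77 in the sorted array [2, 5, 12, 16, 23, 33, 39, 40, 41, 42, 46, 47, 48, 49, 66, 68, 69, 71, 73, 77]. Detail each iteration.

Binary search for 77 in [2, 5, 12, 16, 23, 33, 39, 40, 41, 42, 46, 47, 48, 49, 66, 68, 69, 71, 73, 77]:

lo=0, hi=19, mid=9, arr[mid]=42 -> 42 < 77, search right half
lo=10, hi=19, mid=14, arr[mid]=66 -> 66 < 77, search right half
lo=15, hi=19, mid=17, arr[mid]=71 -> 71 < 77, search right half
lo=18, hi=19, mid=18, arr[mid]=73 -> 73 < 77, search right half
lo=19, hi=19, mid=19, arr[mid]=77 -> Found target at index 19!

Binary search finds 77 at index 19 after 5 comparisons. The search repeatedly halves the search space by comparing with the middle element.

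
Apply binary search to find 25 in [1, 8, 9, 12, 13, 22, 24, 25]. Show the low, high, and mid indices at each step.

Binary search for 25 in [1, 8, 9, 12, 13, 22, 24, 25]:

lo=0, hi=7, mid=3, arr[mid]=12 -> 12 < 25, search right half
lo=4, hi=7, mid=5, arr[mid]=22 -> 22 < 25, search right half
lo=6, hi=7, mid=6, arr[mid]=24 -> 24 < 25, search right half
lo=7, hi=7, mid=7, arr[mid]=25 -> Found target at index 7!

Binary search finds 25 at index 7 after 4 comparisons. The search repeatedly halves the search space by comparing with the middle element.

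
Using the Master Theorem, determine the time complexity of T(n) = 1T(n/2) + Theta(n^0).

Master Theorem for T(n) = 1T(n/2) + O(n^0):

a = 1, b = 2, c = 0
log_b(a) = log_2(1) = 0.0000

Case 2: c = 0 = log_2(1) = 0.0000
T(n) = O(n^0 log n) = O(log n)

For T(n) = 1T(n/2) + O(n^0): log_2(1) = 0.0000. This is Case 2 of the Master Theorem (c = log_b(a), equal work at all levels), giving O(log n).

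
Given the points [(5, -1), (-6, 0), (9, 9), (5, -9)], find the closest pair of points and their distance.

Computing all pairwise distances among 4 points:

d((5, -1), (-6, 0)) = 11.0454
d((5, -1), (9, 9)) = 10.7703
d((5, -1), (5, -9)) = 8.0 <-- minimum
d((-6, 0), (9, 9)) = 17.4929
d((-6, 0), (5, -9)) = 14.2127
d((9, 9), (5, -9)) = 18.4391

Closest pair: (5, -1) and (5, -9) with distance 8.0

The closest pair is (5, -1) and (5, -9) with Euclidean distance 8.0. For 4 points, brute-force pairwise comparison is shown above. For large n, the divide-and-conquer algorithm (sort by x, recurse on halves, check the dividing strip) achieves O(n log n).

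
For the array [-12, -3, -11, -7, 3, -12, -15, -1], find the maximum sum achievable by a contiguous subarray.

Using Kadane's algorithm on [-12, -3, -11, -7, 3, -12, -15, -1]:

Scanning through the array:
Position 1 (value -3): max_ending_here = -3, max_so_far = -3
Position 2 (value -11): max_ending_here = -11, max_so_far = -3
Position 3 (value -7): max_ending_here = -7, max_so_far = -3
Position 4 (value 3): max_ending_here = 3, max_so_far = 3
Position 5 (value -12): max_ending_here = -9, max_so_far = 3
Position 6 (value -15): max_ending_here = -15, max_so_far = 3
Position 7 (value -1): max_ending_here = -1, max_so_far = 3

Maximum subarray: [3]
Maximum sum: 3

The maximum subarray is [3] with sum 3. This subarray runs from index 4 to index 4.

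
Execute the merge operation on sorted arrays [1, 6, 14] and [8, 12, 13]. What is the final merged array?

Merging process:

Compare 1 vs 8: take 1 from left. Merged: [1]
Compare 6 vs 8: take 6 from left. Merged: [1, 6]
Compare 14 vs 8: take 8 from right. Merged: [1, 6, 8]
Compare 14 vs 12: take 12 from right. Merged: [1, 6, 8, 12]
Compare 14 vs 13: take 13 from right. Merged: [1, 6, 8, 12, 13]
Append remaining from left: [14]. Merged: [1, 6, 8, 12, 13, 14]

Final merged array: [1, 6, 8, 12, 13, 14]
Total comparisons: 5

The merged array is [1, 6, 8, 12, 13, 14], requiring 5 comparisons. The merge step runs in O(n) time where n is the total number of elements.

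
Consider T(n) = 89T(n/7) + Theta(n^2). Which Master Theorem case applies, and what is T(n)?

Master Theorem for T(n) = 89T(n/7) + O(n^2):

a = 89, b = 7, c = 2
log_b(a) = log_7(89) = 2.3067

Case 1: c = 2 < log_7(89) = 2.3067
T(n) = O(n^(log_7 89))

For T(n) = 89T(n/7) + O(n^2): log_7(89) = 2.3067. This is Case 1 of the Master Theorem (c < log_b(a), work dominated by leaves), giving O(n^(log_7 89)).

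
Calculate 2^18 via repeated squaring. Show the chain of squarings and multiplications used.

Computing 2^18 by squaring (build up from 2^1; each line after the first costs one multiplication):

2^1 = 2
2^2 = (2^1)^2 = 2^2 = 4
2^4 = (2^2)^2 = 4^2 = 16
2^8 = (2^4)^2 = 16^2 = 256
2^9 = 2 * 2^8 = 2 * 256 = 512
2^18 = (2^9)^2 = 512^2 = 262144

Result: 262144
Multiplications needed: 5 (5 lines after 2^1)

2^18 = 262144. Using exponentiation by squaring, this requires 5 multiplications. The key idea: if the exponent is even, square the half-power; if odd, multiply by the base once.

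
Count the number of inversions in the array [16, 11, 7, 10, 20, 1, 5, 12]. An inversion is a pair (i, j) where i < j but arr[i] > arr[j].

Finding inversions in [16, 11, 7, 10, 20, 1, 5, 12]:

(0, 1): arr[0]=16 > arr[1]=11
(0, 2): arr[0]=16 > arr[2]=7
(0, 3): arr[0]=16 > arr[3]=10
(0, 5): arr[0]=16 > arr[5]=1
(0, 6): arr[0]=16 > arr[6]=5
(0, 7): arr[0]=16 > arr[7]=12
(1, 2): arr[1]=11 > arr[2]=7
(1, 3): arr[1]=11 > arr[3]=10
(1, 5): arr[1]=11 > arr[5]=1
(1, 6): arr[1]=11 > arr[6]=5
(2, 5): arr[2]=7 > arr[5]=1
(2, 6): arr[2]=7 > arr[6]=5
(3, 5): arr[3]=10 > arr[5]=1
(3, 6): arr[3]=10 > arr[6]=5
(4, 5): arr[4]=20 > arr[5]=1
(4, 6): arr[4]=20 > arr[6]=5
(4, 7): arr[4]=20 > arr[7]=12

Total inversions: 17

The array has 17 inversion(s): (0,1), (0,2), (0,3), (0,5), (0,6), (0,7), (1,2), (1,3), (1,5), (1,6), (2,5), (2,6), (3,5), (3,6), (4,5), (4,6), (4,7). Each pair (i,j) satisfies i < j and arr[i] > arr[j].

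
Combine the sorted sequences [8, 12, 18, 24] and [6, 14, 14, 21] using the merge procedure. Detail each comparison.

Merging process:

Compare 8 vs 6: take 6 from right. Merged: [6]
Compare 8 vs 14: take 8 from left. Merged: [6, 8]
Compare 12 vs 14: take 12 from left. Merged: [6, 8, 12]
Compare 18 vs 14: take 14 from right. Merged: [6, 8, 12, 14]
Compare 18 vs 14: take 14 from right. Merged: [6, 8, 12, 14, 14]
Compare 18 vs 21: take 18 from left. Merged: [6, 8, 12, 14, 14, 18]
Compare 24 vs 21: take 21 from right. Merged: [6, 8, 12, 14, 14, 18, 21]
Append remaining from left: [24]. Merged: [6, 8, 12, 14, 14, 18, 21, 24]

Final merged array: [6, 8, 12, 14, 14, 18, 21, 24]
Total comparisons: 7

The merged array is [6, 8, 12, 14, 14, 18, 21, 24], requiring 7 comparisons. The merge step runs in O(n) time where n is the total number of elements.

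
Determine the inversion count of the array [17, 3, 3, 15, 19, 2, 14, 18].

Finding inversions in [17, 3, 3, 15, 19, 2, 14, 18]:

(0, 1): arr[0]=17 > arr[1]=3
(0, 2): arr[0]=17 > arr[2]=3
(0, 3): arr[0]=17 > arr[3]=15
(0, 5): arr[0]=17 > arr[5]=2
(0, 6): arr[0]=17 > arr[6]=14
(1, 5): arr[1]=3 > arr[5]=2
(2, 5): arr[2]=3 > arr[5]=2
(3, 5): arr[3]=15 > arr[5]=2
(3, 6): arr[3]=15 > arr[6]=14
(4, 5): arr[4]=19 > arr[5]=2
(4, 6): arr[4]=19 > arr[6]=14
(4, 7): arr[4]=19 > arr[7]=18

Total inversions: 12

The array has 12 inversion(s): (0,1), (0,2), (0,3), (0,5), (0,6), (1,5), (2,5), (3,5), (3,6), (4,5), (4,6), (4,7). Each pair (i,j) satisfies i < j and arr[i] > arr[j].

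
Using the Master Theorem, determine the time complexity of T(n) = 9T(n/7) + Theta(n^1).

Master Theorem for T(n) = 9T(n/7) + O(n^1):

a = 9, b = 7, c = 1
log_b(a) = log_7(9) = 1.1292

Case 1: c = 1 < log_7(9) = 1.1292
T(n) = O(n^(log_7 9))

For T(n) = 9T(n/7) + O(n^1): log_7(9) = 1.1292. This is Case 1 of the Master Theorem (c < log_b(a), work dominated by leaves), giving O(n^(log_7 9)).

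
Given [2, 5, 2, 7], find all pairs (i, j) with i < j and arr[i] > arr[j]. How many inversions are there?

Finding inversions in [2, 5, 2, 7]:

(1, 2): arr[1]=5 > arr[2]=2

Total inversions: 1

The array has 1 inversion(s): (1,2). Each pair (i,j) satisfies i < j and arr[i] > arr[j].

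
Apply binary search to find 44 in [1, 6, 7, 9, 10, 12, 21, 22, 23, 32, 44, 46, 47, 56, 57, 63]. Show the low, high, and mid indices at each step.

Binary search for 44 in [1, 6, 7, 9, 10, 12, 21, 22, 23, 32, 44, 46, 47, 56, 57, 63]:

lo=0, hi=15, mid=7, arr[mid]=22 -> 22 < 44, search right half
lo=8, hi=15, mid=11, arr[mid]=46 -> 46 > 44, search left half
lo=8, hi=10, mid=9, arr[mid]=32 -> 32 < 44, search right half
lo=10, hi=10, mid=10, arr[mid]=44 -> Found target at index 10!

Binary search finds 44 at index 10 after 4 comparisons. The search repeatedly halves the search space by comparing with the middle element.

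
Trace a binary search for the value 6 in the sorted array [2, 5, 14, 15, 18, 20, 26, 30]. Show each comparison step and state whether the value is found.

Binary search for 6 in [2, 5, 14, 15, 18, 20, 26, 30]:

lo=0, hi=7, mid=3, arr[mid]=15 -> 15 > 6, search left half
lo=0, hi=2, mid=1, arr[mid]=5 -> 5 < 6, search right half
lo=2, hi=2, mid=2, arr[mid]=14 -> 14 > 6, search left half
lo=2 > hi=1, target 6 not found

Binary search determines that 6 is not in the array after 3 comparisons. The search space was exhausted without finding the target.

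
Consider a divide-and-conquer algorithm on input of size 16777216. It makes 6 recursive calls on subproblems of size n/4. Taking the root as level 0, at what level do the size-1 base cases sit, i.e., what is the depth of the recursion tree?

For divide and conquer with division factor 4:

Problem sizes at each level:
Level 0: 16777216
Level 1: 4194304
Level 2: 1048576
Level 3: 262144
Level 4: 65536
Level 5: 16384
Level 6: 4096
Level 7: 1024
Level 8: 256
Level 9: 64
Level 10: 16
Level 11: 4
Level 12: 1

The root is level 0 and the size-1 base case is level 12 (the tree spans levels 0 through 12, i.e. 13 levels counting the root), so the depth is the number of divisions: log_4(16777216) = 12

The recursion tree depth is log_4(16777216) = 12. At each level, the problem size is divided by 4, so it takes 12 divisions to reduce to a base case of size 1. The algorithm makes 6 recursive calls at each level.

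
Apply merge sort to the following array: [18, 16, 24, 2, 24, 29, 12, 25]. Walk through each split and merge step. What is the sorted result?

Merge sort trace:

Split: [18, 16, 24, 2, 24, 29, 12, 25] -> [18, 16, 24, 2] and [24, 29, 12, 25]
  Split: [18, 16, 24, 2] -> [18, 16] and [24, 2]
    Split: [18, 16] -> [18] and [16]
    Merge: [18] + [16] -> [16, 18]
    Split: [24, 2] -> [24] and [2]
    Merge: [24] + [2] -> [2, 24]
  Merge: [16, 18] + [2, 24] -> [2, 16, 18, 24]
  Split: [24, 29, 12, 25] -> [24, 29] and [12, 25]
    Split: [24, 29] -> [24] and [29]
    Merge: [24] + [29] -> [24, 29]
    Split: [12, 25] -> [12] and [25]
    Merge: [12] + [25] -> [12, 25]
  Merge: [24, 29] + [12, 25] -> [12, 24, 25, 29]
Merge: [2, 16, 18, 24] + [12, 24, 25, 29] -> [2, 12, 16, 18, 24, 24, 25, 29]

Final sorted array: [2, 12, 16, 18, 24, 24, 25, 29]

The merge sort proceeds by recursively splitting the array and merging sorted halves.
After all merges, the sorted array is [2, 12, 16, 18, 24, 24, 25, 29].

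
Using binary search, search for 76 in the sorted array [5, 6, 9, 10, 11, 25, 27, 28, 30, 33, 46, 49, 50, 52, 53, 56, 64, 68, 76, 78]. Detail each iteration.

Binary search for 76 in [5, 6, 9, 10, 11, 25, 27, 28, 30, 33, 46, 49, 50, 52, 53, 56, 64, 68, 76, 78]:

lo=0, hi=19, mid=9, arr[mid]=33 -> 33 < 76, search right half
lo=10, hi=19, mid=14, arr[mid]=53 -> 53 < 76, search right half
lo=15, hi=19, mid=17, arr[mid]=68 -> 68 < 76, search right half
lo=18, hi=19, mid=18, arr[mid]=76 -> Found target at index 18!

Binary search finds 76 at index 18 after 4 comparisons. The search repeatedly halves the search space by comparing with the middle element.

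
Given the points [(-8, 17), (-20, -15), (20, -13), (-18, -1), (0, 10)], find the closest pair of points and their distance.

Computing all pairwise distances among 5 points:

d((-8, 17), (-20, -15)) = 34.176
d((-8, 17), (20, -13)) = 41.0366
d((-8, 17), (-18, -1)) = 20.5913
d((-8, 17), (0, 10)) = 10.6301 <-- minimum
d((-20, -15), (20, -13)) = 40.05
d((-20, -15), (-18, -1)) = 14.1421
d((-20, -15), (0, 10)) = 32.0156
d((20, -13), (-18, -1)) = 39.8497
d((20, -13), (0, 10)) = 30.4795
d((-18, -1), (0, 10)) = 21.095

Closest pair: (-8, 17) and (0, 10) with distance 10.6301

The closest pair is (-8, 17) and (0, 10) with Euclidean distance 10.6301. For 5 points, brute-force pairwise comparison is shown above. For large n, the divide-and-conquer algorithm (sort by x, recurse on halves, check the dividing strip) achieves O(n log n).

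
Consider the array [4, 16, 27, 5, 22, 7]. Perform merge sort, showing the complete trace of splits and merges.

Merge sort trace:

Split: [4, 16, 27, 5, 22, 7] -> [4, 16, 27] and [5, 22, 7]
  Split: [4, 16, 27] -> [4] and [16, 27]
    Split: [16, 27] -> [16] and [27]
    Merge: [16] + [27] -> [16, 27]
  Merge: [4] + [16, 27] -> [4, 16, 27]
  Split: [5, 22, 7] -> [5] and [22, 7]
    Split: [22, 7] -> [22] and [7]
    Merge: [22] + [7] -> [7, 22]
  Merge: [5] + [7, 22] -> [5, 7, 22]
Merge: [4, 16, 27] + [5, 7, 22] -> [4, 5, 7, 16, 22, 27]

Final sorted array: [4, 5, 7, 16, 22, 27]

The merge sort proceeds by recursively splitting the array and merging sorted halves.
After all merges, the sorted array is [4, 5, 7, 16, 22, 27].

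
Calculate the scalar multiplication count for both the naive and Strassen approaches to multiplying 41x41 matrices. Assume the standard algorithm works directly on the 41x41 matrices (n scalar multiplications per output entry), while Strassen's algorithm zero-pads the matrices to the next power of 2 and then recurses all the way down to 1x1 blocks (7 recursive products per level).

Matrix multiplication for 41x41 matrices:

Strassen's algorithm requires power-of-2 dimensions. Pad 41x41 to 64x64 (next power of 2).

Standard algorithm: 41^3 = 68921 multiplications
Strassen's algorithm: 7^(log2(64)) = 7^6 = 117649 multiplications
Difference: 68921 - 117649 = -48728 (Strassen uses MORE here due to padding overhead — for small or just-over-power-of-2 n, padding can outweigh the per-level savings)

Standard: 68921 multiplications (41^3). Strassen: 117649 multiplications (7^6, after padding to 64x64). Strassen reduces 8 recursive multiplications to 7 at each level.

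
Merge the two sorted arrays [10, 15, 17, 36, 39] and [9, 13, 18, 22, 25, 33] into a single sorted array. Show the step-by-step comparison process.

Merging process:

Compare 10 vs 9: take 9 from right. Merged: [9]
Compare 10 vs 13: take 10 from left. Merged: [9, 10]
Compare 15 vs 13: take 13 from right. Merged: [9, 10, 13]
Compare 15 vs 18: take 15 from left. Merged: [9, 10, 13, 15]
Compare 17 vs 18: take 17 from left. Merged: [9, 10, 13, 15, 17]
Compare 36 vs 18: take 18 from right. Merged: [9, 10, 13, 15, 17, 18]
Compare 36 vs 22: take 22 from right. Merged: [9, 10, 13, 15, 17, 18, 22]
Compare 36 vs 25: take 25 from right. Merged: [9, 10, 13, 15, 17, 18, 22, 25]
Compare 36 vs 33: take 33 from right. Merged: [9, 10, 13, 15, 17, 18, 22, 25, 33]
Append remaining from left: [36, 39]. Merged: [9, 10, 13, 15, 17, 18, 22, 25, 33, 36, 39]

Final merged array: [9, 10, 13, 15, 17, 18, 22, 25, 33, 36, 39]
Total comparisons: 9

The merged array is [9, 10, 13, 15, 17, 18, 22, 25, 33, 36, 39], requiring 9 comparisons. The merge step runs in O(n) time where n is the total number of elements.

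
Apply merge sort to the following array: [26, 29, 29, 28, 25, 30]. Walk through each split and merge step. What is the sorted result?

Merge sort trace:

Split: [26, 29, 29, 28, 25, 30] -> [26, 29, 29] and [28, 25, 30]
  Split: [26, 29, 29] -> [26] and [29, 29]
    Split: [29, 29] -> [29] and [29]
    Merge: [29] + [29] -> [29, 29]
  Merge: [26] + [29, 29] -> [26, 29, 29]
  Split: [28, 25, 30] -> [28] and [25, 30]
    Split: [25, 30] -> [25] and [30]
    Merge: [25] + [30] -> [25, 30]
  Merge: [28] + [25, 30] -> [25, 28, 30]
Merge: [26, 29, 29] + [25, 28, 30] -> [25, 26, 28, 29, 29, 30]

Final sorted array: [25, 26, 28, 29, 29, 30]

The merge sort proceeds by recursively splitting the array and merging sorted halves.
After all merges, the sorted array is [25, 26, 28, 29, 29, 30].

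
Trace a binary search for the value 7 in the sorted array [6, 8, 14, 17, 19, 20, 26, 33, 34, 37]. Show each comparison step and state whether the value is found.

Binary search for 7 in [6, 8, 14, 17, 19, 20, 26, 33, 34, 37]:

lo=0, hi=9, mid=4, arr[mid]=19 -> 19 > 7, search left half
lo=0, hi=3, mid=1, arr[mid]=8 -> 8 > 7, search left half
lo=0, hi=0, mid=0, arr[mid]=6 -> 6 < 7, search right half
lo=1 > hi=0, target 7 not found

Binary search determines that 7 is not in the array after 3 comparisons. The search space was exhausted without finding the target.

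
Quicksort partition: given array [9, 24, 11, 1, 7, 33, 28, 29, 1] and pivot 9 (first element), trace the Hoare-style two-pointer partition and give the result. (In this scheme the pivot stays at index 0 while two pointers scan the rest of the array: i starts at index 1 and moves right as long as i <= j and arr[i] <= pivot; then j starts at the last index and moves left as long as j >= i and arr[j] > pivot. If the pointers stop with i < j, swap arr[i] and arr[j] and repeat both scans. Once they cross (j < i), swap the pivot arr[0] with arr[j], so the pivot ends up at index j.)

Hoare-style two-pointer partition with pivot = 9:

Initial array: [9, 24, 11, 1, 7, 33, 28, 29, 1]

Pointers start at i = 1, j = 8.
i stops at index 1 (arr[1]=24 > 9), j stops at index 8 (arr[8]=1 <= 9): swap arr[1] and arr[8], array becomes [9, 1, 11, 1, 7, 33, 28, 29, 24]
i stops at index 2 (arr[2]=11 > 9), j stops at index 4 (arr[4]=7 <= 9): swap arr[2] and arr[4], array becomes [9, 1, 7, 1, 11, 33, 28, 29, 24]
i ends at 4, j ends at 3: the pointers have crossed (j < i), so scanning stops.

Swap pivot arr[0] with arr[3] to place pivot at position 3: [1, 1, 7, 9, 11, 33, 28, 29, 24]
Pivot position: 3

After partitioning with pivot 9, the array becomes [1, 1, 7, 9, 11, 33, 28, 29, 24]. The pivot is placed at index 3. All elements to the left of the pivot are <= 9, and all elements to the right are > 9.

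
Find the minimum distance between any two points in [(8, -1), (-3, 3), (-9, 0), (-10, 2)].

Computing all pairwise distances among 4 points:

d((8, -1), (-3, 3)) = 11.7047
d((8, -1), (-9, 0)) = 17.0294
d((8, -1), (-10, 2)) = 18.2483
d((-3, 3), (-9, 0)) = 6.7082
d((-3, 3), (-10, 2)) = 7.0711
d((-9, 0), (-10, 2)) = 2.2361 <-- minimum

Closest pair: (-9, 0) and (-10, 2) with distance 2.2361

The closest pair is (-9, 0) and (-10, 2) with Euclidean distance 2.2361. For 4 points, brute-force pairwise comparison is shown above. For large n, the divide-and-conquer algorithm (sort by x, recurse on halves, check the dividing strip) achieves O(n log n).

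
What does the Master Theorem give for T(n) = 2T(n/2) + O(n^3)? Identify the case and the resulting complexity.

Master Theorem for T(n) = 2T(n/2) + O(n^3):

a = 2, b = 2, c = 3
log_b(a) = log_2(2) = 1.0000

Case 3: c = 3 > log_2(2) = 1.0000
T(n) = O(n^3) = O(n^3)

For T(n) = 2T(n/2) + O(n^3): log_2(2) = 1.0000. This is Case 3 of the Master Theorem (c > log_b(a), work dominated by root), giving O(n^3).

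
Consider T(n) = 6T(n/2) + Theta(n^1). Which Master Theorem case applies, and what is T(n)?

Master Theorem for T(n) = 6T(n/2) + O(n^1):

a = 6, b = 2, c = 1
log_b(a) = log_2(6) = 2.5850

Case 1: c = 1 < log_2(6) = 2.5850
T(n) = O(n^(log_2 6))

For T(n) = 6T(n/2) + O(n^1): log_2(6) = 2.5850. This is Case 1 of the Master Theorem (c < log_b(a), work dominated by leaves), giving O(n^(log_2 6)).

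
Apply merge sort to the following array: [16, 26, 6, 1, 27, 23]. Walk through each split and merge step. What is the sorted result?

Merge sort trace:

Split: [16, 26, 6, 1, 27, 23] -> [16, 26, 6] and [1, 27, 23]
  Split: [16, 26, 6] -> [16] and [26, 6]
    Split: [26, 6] -> [26] and [6]
    Merge: [26] + [6] -> [6, 26]
  Merge: [16] + [6, 26] -> [6, 16, 26]
  Split: [1, 27, 23] -> [1] and [27, 23]
    Split: [27, 23] -> [27] and [23]
    Merge: [27] + [23] -> [23, 27]
  Merge: [1] + [23, 27] -> [1, 23, 27]
Merge: [6, 16, 26] + [1, 23, 27] -> [1, 6, 16, 23, 26, 27]

Final sorted array: [1, 6, 16, 23, 26, 27]

The merge sort proceeds by recursively splitting the array and merging sorted halves.
After all merges, the sorted array is [1, 6, 16, 23, 26, 27].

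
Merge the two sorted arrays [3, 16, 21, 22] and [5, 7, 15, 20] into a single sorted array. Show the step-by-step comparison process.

Merging process:

Compare 3 vs 5: take 3 from left. Merged: [3]
Compare 16 vs 5: take 5 from right. Merged: [3, 5]
Compare 16 vs 7: take 7 from right. Merged: [3, 5, 7]
Compare 16 vs 15: take 15 from right. Merged: [3, 5, 7, 15]
Compare 16 vs 20: take 16 from left. Merged: [3, 5, 7, 15, 16]
Compare 21 vs 20: take 20 from right. Merged: [3, 5, 7, 15, 16, 20]
Append remaining from left: [21, 22]. Merged: [3, 5, 7, 15, 16, 20, 21, 22]

Final merged array: [3, 5, 7, 15, 16, 20, 21, 22]
Total comparisons: 6

The merged array is [3, 5, 7, 15, 16, 20, 21, 22], requiring 6 comparisons. The merge step runs in O(n) time where n is the total number of elements.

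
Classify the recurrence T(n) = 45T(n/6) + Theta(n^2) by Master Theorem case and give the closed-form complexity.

Master Theorem for T(n) = 45T(n/6) + O(n^2):

a = 45, b = 6, c = 2
log_b(a) = log_6(45) = 2.1245

Case 1: c = 2 < log_6(45) = 2.1245
T(n) = O(n^(log_6 45))

For T(n) = 45T(n/6) + O(n^2): log_6(45) = 2.1245. This is Case 1 of the Master Theorem (c < log_b(a), work dominated by leaves), giving O(n^(log_6 45)).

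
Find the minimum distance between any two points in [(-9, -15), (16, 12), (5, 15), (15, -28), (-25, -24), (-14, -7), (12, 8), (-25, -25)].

Computing all pairwise distances among 8 points:

d((-9, -15), (16, 12)) = 36.7967
d((-9, -15), (5, 15)) = 33.1059
d((-9, -15), (15, -28)) = 27.2947
d((-9, -15), (-25, -24)) = 18.3576
d((-9, -15), (-14, -7)) = 9.434
d((-9, -15), (12, 8)) = 31.1448
d((-9, -15), (-25, -25)) = 18.868
d((16, 12), (5, 15)) = 11.4018
d((16, 12), (15, -28)) = 40.0125
d((16, 12), (-25, -24)) = 54.5619
d((16, 12), (-14, -7)) = 35.5106
d((16, 12), (12, 8)) = 5.6569
d((16, 12), (-25, -25)) = 55.2268
d((5, 15), (15, -28)) = 44.1475
d((5, 15), (-25, -24)) = 49.2037
d((5, 15), (-14, -7)) = 29.0689
d((5, 15), (12, 8)) = 9.8995
d((5, 15), (-25, -25)) = 50.0
d((15, -28), (-25, -24)) = 40.1995
d((15, -28), (-14, -7)) = 35.805
d((15, -28), (12, 8)) = 36.1248
d((15, -28), (-25, -25)) = 40.1123
d((-25, -24), (-14, -7)) = 20.2485
d((-25, -24), (12, 8)) = 48.9183
d((-25, -24), (-25, -25)) = 1.0 <-- minimum
d((-14, -7), (12, 8)) = 30.0167
d((-14, -7), (-25, -25)) = 21.095
d((12, 8), (-25, -25)) = 49.5782

Closest pair: (-25, -24) and (-25, -25) with distance 1.0

The closest pair is (-25, -24) and (-25, -25) with Euclidean distance 1.0. For 8 points, brute-force pairwise comparison is shown above. For large n, the divide-and-conquer algorithm (sort by x, recurse on halves, check the dividing strip) achieves O(n log n).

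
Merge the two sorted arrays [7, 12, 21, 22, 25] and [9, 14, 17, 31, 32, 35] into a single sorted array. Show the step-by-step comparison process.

Merging process:

Compare 7 vs 9: take 7 from left. Merged: [7]
Compare 12 vs 9: take 9 from right. Merged: [7, 9]
Compare 12 vs 14: take 12 from left. Merged: [7, 9, 12]
Compare 21 vs 14: take 14 from right. Merged: [7, 9, 12, 14]
Compare 21 vs 17: take 17 from right. Merged: [7, 9, 12, 14, 17]
Compare 21 vs 31: take 21 from left. Merged: [7, 9, 12, 14, 17, 21]
Compare 22 vs 31: take 22 from left. Merged: [7, 9, 12, 14, 17, 21, 22]
Compare 25 vs 31: take 25 from left. Merged: [7, 9, 12, 14, 17, 21, 22, 25]
Append remaining from right: [31, 32, 35]. Merged: [7, 9, 12, 14, 17, 21, 22, 25, 31, 32, 35]

Final merged array: [7, 9, 12, 14, 17, 21, 22, 25, 31, 32, 35]
Total comparisons: 8

The merged array is [7, 9, 12, 14, 17, 21, 22, 25, 31, 32, 35], requiring 8 comparisons. The merge step runs in O(n) time where n is the total number of elements.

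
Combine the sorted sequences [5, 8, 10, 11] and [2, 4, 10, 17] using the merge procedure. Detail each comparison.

Merging process:

Compare 5 vs 2: take 2 from right. Merged: [2]
Compare 5 vs 4: take 4 from right. Merged: [2, 4]
Compare 5 vs 10: take 5 from left. Merged: [2, 4, 5]
Compare 8 vs 10: take 8 from left. Merged: [2, 4, 5, 8]
Compare 10 vs 10: take 10 from left. Merged: [2, 4, 5, 8, 10]
Compare 11 vs 10: take 10 from right. Merged: [2, 4, 5, 8, 10, 10]
Compare 11 vs 17: take 11 from left. Merged: [2, 4, 5, 8, 10, 10, 11]
Append remaining from right: [17]. Merged: [2, 4, 5, 8, 10, 10, 11, 17]

Final merged array: [2, 4, 5, 8, 10, 10, 11, 17]
Total comparisons: 7

The merged array is [2, 4, 5, 8, 10, 10, 11, 17], requiring 7 comparisons. The merge step runs in O(n) time where n is the total number of elements.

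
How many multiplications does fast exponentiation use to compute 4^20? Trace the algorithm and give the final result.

Computing 4^20 by squaring (build up from 4^1; each line after the first costs one multiplication):

4^1 = 4
4^2 = (4^1)^2 = 4^2 = 16
4^4 = (4^2)^2 = 16^2 = 256
4^5 = 4 * 4^4 = 4 * 256 = 1024
4^10 = (4^5)^2 = 1024^2 = 1048576
4^20 = (4^10)^2 = 1048576^2 = 1099511627776

Result: 1099511627776
Multiplications needed: 5 (5 lines after 4^1)

4^20 = 1099511627776. Using exponentiation by squaring, this requires 5 multiplications. The key idea: if the exponent is even, square the half-power; if odd, multiply by the base once.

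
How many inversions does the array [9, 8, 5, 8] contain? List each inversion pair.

Finding inversions in [9, 8, 5, 8]:

(0, 1): arr[0]=9 > arr[1]=8
(0, 2): arr[0]=9 > arr[2]=5
(0, 3): arr[0]=9 > arr[3]=8
(1, 2): arr[1]=8 > arr[2]=5

Total inversions: 4

The array has 4 inversion(s): (0,1), (0,2), (0,3), (1,2). Each pair (i,j) satisfies i < j and arr[i] > arr[j].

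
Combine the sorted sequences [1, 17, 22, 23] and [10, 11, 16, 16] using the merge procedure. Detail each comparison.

Merging process:

Compare 1 vs 10: take 1 from left. Merged: [1]
Compare 17 vs 10: take 10 from right. Merged: [1, 10]
Compare 17 vs 11: take 11 from right. Merged: [1, 10, 11]
Compare 17 vs 16: take 16 from right. Merged: [1, 10, 11, 16]
Compare 17 vs 16: take 16 from right. Merged: [1, 10, 11, 16, 16]
Append remaining from left: [17, 22, 23]. Merged: [1, 10, 11, 16, 16, 17, 22, 23]

Final merged array: [1, 10, 11, 16, 16, 17, 22, 23]
Total comparisons: 5

The merged array is [1, 10, 11, 16, 16, 17, 22, 23], requiring 5 comparisons. The merge step runs in O(n) time where n is the total number of elements.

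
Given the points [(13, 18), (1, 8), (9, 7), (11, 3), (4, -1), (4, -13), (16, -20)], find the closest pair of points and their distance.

Computing all pairwise distances among 7 points:

d((13, 18), (1, 8)) = 15.6205
d((13, 18), (9, 7)) = 11.7047
d((13, 18), (11, 3)) = 15.1327
d((13, 18), (4, -1)) = 21.0238
d((13, 18), (4, -13)) = 32.28
d((13, 18), (16, -20)) = 38.1182
d((1, 8), (9, 7)) = 8.0623
d((1, 8), (11, 3)) = 11.1803
d((1, 8), (4, -1)) = 9.4868
d((1, 8), (4, -13)) = 21.2132
d((1, 8), (16, -20)) = 31.7648
d((9, 7), (11, 3)) = 4.4721 <-- minimum
d((9, 7), (4, -1)) = 9.434
d((9, 7), (4, -13)) = 20.6155
d((9, 7), (16, -20)) = 27.8927
d((11, 3), (4, -1)) = 8.0623
d((11, 3), (4, -13)) = 17.4642
d((11, 3), (16, -20)) = 23.5372
d((4, -1), (4, -13)) = 12.0
d((4, -1), (16, -20)) = 22.4722
d((4, -13), (16, -20)) = 13.8924

Closest pair: (9, 7) and (11, 3) with distance 4.4721

The closest pair is (9, 7) and (11, 3) with Euclidean distance 4.4721. For 7 points, brute-force pairwise comparison is shown above. For large n, the divide-and-conquer algorithm (sort by x, recurse on halves, check the dividing strip) achieves O(n log n).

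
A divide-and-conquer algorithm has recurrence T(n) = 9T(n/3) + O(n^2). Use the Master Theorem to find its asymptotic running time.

Master Theorem for T(n) = 9T(n/3) + O(n^2):

a = 9, b = 3, c = 2
log_b(a) = log_3(9) = 2.0000

Case 2: c = 2 = log_3(9) = 2.0000
T(n) = O(n^2 log n) = O(n^2 log n)

For T(n) = 9T(n/3) + O(n^2): log_3(9) = 2.0000. This is Case 2 of the Master Theorem (c = log_b(a), equal work at all levels), giving O(n^2 log n).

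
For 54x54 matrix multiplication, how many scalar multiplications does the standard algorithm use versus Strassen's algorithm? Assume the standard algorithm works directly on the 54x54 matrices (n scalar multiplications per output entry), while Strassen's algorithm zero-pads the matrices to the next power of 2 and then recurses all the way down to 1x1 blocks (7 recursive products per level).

Matrix multiplication for 54x54 matrices:

Strassen's algorithm requires power-of-2 dimensions. Pad 54x54 to 64x64 (next power of 2).

Standard algorithm: 54^3 = 157464 multiplications
Strassen's algorithm: 7^(log2(64)) = 7^6 = 117649 multiplications
Savings: 157464 - 117649 = 39815 multiplications

Standard: 157464 multiplications (54^3). Strassen: 117649 multiplications (7^6, after padding to 64x64). Strassen reduces 8 recursive multiplications to 7 at each level.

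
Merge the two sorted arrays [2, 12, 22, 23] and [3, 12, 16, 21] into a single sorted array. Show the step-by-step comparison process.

Merging process:

Compare 2 vs 3: take 2 from left. Merged: [2]
Compare 12 vs 3: take 3 from right. Merged: [2, 3]
Compare 12 vs 12: take 12 from left. Merged: [2, 3, 12]
Compare 22 vs 12: take 12 from right. Merged: [2, 3, 12, 12]
Compare 22 vs 16: take 16 from right. Merged: [2, 3, 12, 12, 16]
Compare 22 vs 21: take 21 from right. Merged: [2, 3, 12, 12, 16, 21]
Append remaining from left: [22, 23]. Merged: [2, 3, 12, 12, 16, 21, 22, 23]

Final merged array: [2, 3, 12, 12, 16, 21, 22, 23]
Total comparisons: 6

The merged array is [2, 3, 12, 12, 16, 21, 22, 23], requiring 6 comparisons. The merge step runs in O(n) time where n is the total number of elements.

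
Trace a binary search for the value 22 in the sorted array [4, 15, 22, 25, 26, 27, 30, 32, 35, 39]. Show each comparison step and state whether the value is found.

Binary search for 22 in [4, 15, 22, 25, 26, 27, 30, 32, 35, 39]:

lo=0, hi=9, mid=4, arr[mid]=26 -> 26 > 22, search left half
lo=0, hi=3, mid=1, arr[mid]=15 -> 15 < 22, search right half
lo=2, hi=3, mid=2, arr[mid]=22 -> Found target at index 2!

Binary search finds 22 at index 2 after 3 comparisons. The search repeatedly halves the search space by comparing with the middle element.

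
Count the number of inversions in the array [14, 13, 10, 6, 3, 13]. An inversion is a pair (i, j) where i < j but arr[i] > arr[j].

Finding inversions in [14, 13, 10, 6, 3, 13]:

(0, 1): arr[0]=14 > arr[1]=13
(0, 2): arr[0]=14 > arr[2]=10
(0, 3): arr[0]=14 > arr[3]=6
(0, 4): arr[0]=14 > arr[4]=3
(0, 5): arr[0]=14 > arr[5]=13
(1, 2): arr[1]=13 > arr[2]=10
(1, 3): arr[1]=13 > arr[3]=6
(1, 4): arr[1]=13 > arr[4]=3
(2, 3): arr[2]=10 > arr[3]=6
(2, 4): arr[2]=10 > arr[4]=3
(3, 4): arr[3]=6 > arr[4]=3

Total inversions: 11

The array has 11 inversion(s): (0,1), (0,2), (0,3), (0,4), (0,5), (1,2), (1,3), (1,4), (2,3), (2,4), (3,4). Each pair (i,j) satisfies i < j and arr[i] > arr[j].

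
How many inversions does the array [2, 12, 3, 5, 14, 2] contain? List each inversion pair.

Finding inversions in [2, 12, 3, 5, 14, 2]:

(1, 2): arr[1]=12 > arr[2]=3
(1, 3): arr[1]=12 > arr[3]=5
(1, 5): arr[1]=12 > arr[5]=2
(2, 5): arr[2]=3 > arr[5]=2
(3, 5): arr[3]=5 > arr[5]=2
(4, 5): arr[4]=14 > arr[5]=2

Total inversions: 6

The array has 6 inversion(s): (1,2), (1,3), (1,5), (2,5), (3,5), (4,5). Each pair (i,j) satisfies i < j and arr[i] > arr[j].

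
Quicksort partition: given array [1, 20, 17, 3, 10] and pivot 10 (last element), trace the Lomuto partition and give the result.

Lomuto partition with pivot = 10:

Initial array: [1, 20, 17, 3, 10]

arr[0]=1 <= 10: swap with position 0, array becomes [1, 20, 17, 3, 10]
arr[1]=20 > 10: no swap
arr[2]=17 > 10: no swap
arr[3]=3 <= 10: swap with position 1, array becomes [1, 3, 17, 20, 10]

Place pivot at position 2: [1, 3, 10, 20, 17]
Pivot position: 2

After partitioning with pivot 10, the array becomes [1, 3, 10, 20, 17]. The pivot is placed at index 2. All elements to the left of the pivot are <= 10, and all elements to the right are > 10.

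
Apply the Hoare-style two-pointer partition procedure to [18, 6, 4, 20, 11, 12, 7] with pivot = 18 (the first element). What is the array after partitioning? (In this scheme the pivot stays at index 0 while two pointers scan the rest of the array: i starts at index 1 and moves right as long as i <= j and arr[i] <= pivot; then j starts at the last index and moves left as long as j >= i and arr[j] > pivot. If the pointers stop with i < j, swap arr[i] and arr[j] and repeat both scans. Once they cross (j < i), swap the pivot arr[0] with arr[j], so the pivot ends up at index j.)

Hoare-style two-pointer partition with pivot = 18:

Initial array: [18, 6, 4, 20, 11, 12, 7]

Pointers start at i = 1, j = 6.
i stops at index 3 (arr[3]=20 > 18), j stops at index 6 (arr[6]=7 <= 18): swap arr[3] and arr[6], array becomes [18, 6, 4, 7, 11, 12, 20]
i ends at 6, j ends at 5: the pointers have crossed (j < i), so scanning stops.

Swap pivot arr[0] with arr[5] to place pivot at position 5: [12, 6, 4, 7, 11, 18, 20]
Pivot position: 5

After partitioning with pivot 18, the array becomes [12, 6, 4, 7, 11, 18, 20]. The pivot is placed at index 5. All elements to the left of the pivot are <= 18, and all elements to the right are > 18.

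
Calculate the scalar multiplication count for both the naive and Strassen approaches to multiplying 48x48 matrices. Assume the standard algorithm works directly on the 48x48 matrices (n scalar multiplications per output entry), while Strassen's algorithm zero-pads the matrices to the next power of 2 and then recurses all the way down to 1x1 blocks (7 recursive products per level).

Matrix multiplication for 48x48 matrices:

Strassen's algorithm requires power-of-2 dimensions. Pad 48x48 to 64x64 (next power of 2).

Standard algorithm: 48^3 = 110592 multiplications
Strassen's algorithm: 7^(log2(64)) = 7^6 = 117649 multiplications
Difference: 110592 - 117649 = -7057 (Strassen uses MORE here due to padding overhead — for small or just-over-power-of-2 n, padding can outweigh the per-level savings)

Standard: 110592 multiplications (48^3). Strassen: 117649 multiplications (7^6, after padding to 64x64). Strassen reduces 8 recursive multiplications to 7 at each level.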